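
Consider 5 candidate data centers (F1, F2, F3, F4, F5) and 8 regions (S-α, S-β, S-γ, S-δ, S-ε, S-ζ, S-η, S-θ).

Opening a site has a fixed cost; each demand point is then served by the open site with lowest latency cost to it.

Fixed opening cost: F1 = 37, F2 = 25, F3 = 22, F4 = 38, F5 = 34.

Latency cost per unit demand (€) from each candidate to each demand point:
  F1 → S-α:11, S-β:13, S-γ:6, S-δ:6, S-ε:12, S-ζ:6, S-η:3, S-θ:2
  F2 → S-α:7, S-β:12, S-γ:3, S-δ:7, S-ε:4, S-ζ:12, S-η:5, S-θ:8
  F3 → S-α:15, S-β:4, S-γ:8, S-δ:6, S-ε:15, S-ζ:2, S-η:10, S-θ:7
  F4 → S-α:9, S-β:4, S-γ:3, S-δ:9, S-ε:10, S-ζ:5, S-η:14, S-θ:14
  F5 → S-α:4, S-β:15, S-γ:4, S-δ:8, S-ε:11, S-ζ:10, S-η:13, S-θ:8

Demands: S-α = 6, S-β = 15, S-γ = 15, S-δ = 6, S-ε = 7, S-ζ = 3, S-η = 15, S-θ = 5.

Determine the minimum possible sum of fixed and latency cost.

Open {F1, F2, F3}: assign each demand point to its cheapest open site.
  S-α→F2 6×7=42, S-β→F3 15×4=60, S-γ→F2 15×3=45, S-δ→F1 6×6=36, S-ε→F2 7×4=28, S-ζ→F3 3×2=6, S-η→F1 15×3=45, S-θ→F1 5×2=10
  latency cost 272, fixed 84 → total 356.
Compare {F1, F2, F3, F5}: latency cost 254 + fixed 118 = 372.
Compare {F2, F3}: latency cost 327 + fixed 47 = 374.
Compare {F1, F2, F4}: latency cost 281 + fixed 100 = 381.
All other subsets cost ≥ 372. Minimum total cost: 356.

356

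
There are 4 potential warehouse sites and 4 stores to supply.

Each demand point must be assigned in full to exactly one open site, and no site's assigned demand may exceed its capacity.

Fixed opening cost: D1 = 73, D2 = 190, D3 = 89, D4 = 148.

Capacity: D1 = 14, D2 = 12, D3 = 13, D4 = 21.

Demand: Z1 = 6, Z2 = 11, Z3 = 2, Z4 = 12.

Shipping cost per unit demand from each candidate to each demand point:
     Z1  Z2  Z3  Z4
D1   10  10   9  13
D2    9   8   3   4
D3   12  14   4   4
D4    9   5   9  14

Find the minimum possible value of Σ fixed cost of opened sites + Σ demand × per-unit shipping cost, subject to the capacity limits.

Open {D3, D4}; cheapest assignment that respects the capacities:
  D3 (cap 13, load 12): Z4 — cost 12×4 = 48
  D4 (cap 21, load 19): Z1, Z2, Z3 — cost 6×9 + 11×5 + 2×9 = 127
  Shipping 175, fixed 237 → total 412.
  Any other capacity-feasible assignment to {D3, D4} ships for at least 175.
Compare {D1, D3, D4}: its best feasible assignment gives total 485.
Compare {D1, D4}: its best feasible assignment gives total 504.
Every other set of open sites that can feasibly serve all demand totals ≥ 485 even under its best assignment. Minimum: 412.

412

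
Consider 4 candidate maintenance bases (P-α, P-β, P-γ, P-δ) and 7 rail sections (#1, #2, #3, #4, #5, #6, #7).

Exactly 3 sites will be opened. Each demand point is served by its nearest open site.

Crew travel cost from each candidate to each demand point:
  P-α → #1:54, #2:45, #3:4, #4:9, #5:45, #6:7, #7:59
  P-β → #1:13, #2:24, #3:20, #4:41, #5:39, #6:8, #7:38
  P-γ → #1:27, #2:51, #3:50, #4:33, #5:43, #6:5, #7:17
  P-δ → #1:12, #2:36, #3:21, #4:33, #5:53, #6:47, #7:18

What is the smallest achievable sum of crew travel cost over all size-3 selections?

Open {P-α, P-β, P-γ}.
  #1→P-β 13, #2→P-β 24, #3→P-α 4, #4→P-α 9, #5→P-β 39, #6→P-γ 5, #7→P-γ 17  ⇒ total 111.
Compare {P-α, P-β, P-δ}: total 113.
Compare {P-α, P-γ, P-δ}: total 126.
No size-3 selection does better; minimum is 111.

111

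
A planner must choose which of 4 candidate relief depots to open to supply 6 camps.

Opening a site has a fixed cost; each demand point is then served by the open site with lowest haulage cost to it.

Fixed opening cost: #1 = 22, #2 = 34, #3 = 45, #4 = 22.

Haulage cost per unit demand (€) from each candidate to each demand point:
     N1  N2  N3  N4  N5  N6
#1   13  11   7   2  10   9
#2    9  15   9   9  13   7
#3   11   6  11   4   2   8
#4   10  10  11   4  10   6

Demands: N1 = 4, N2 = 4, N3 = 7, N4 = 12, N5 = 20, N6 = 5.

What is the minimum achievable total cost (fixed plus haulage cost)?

288

Open {#1, #3}: assign each demand point to its cheapest open site.
  N1→#3 4×11=44, N2→#3 4×6=24, N3→#1 7×7=49, N4→#1 12×2=24, N5→#3 20×2=40, N6→#3 5×8=40
  haulage cost 221, fixed 67 → total 288.
Compare {#1, #3, #4}: haulage cost 207 + fixed 89 = 296.
Compare {#1, #2, #3}: haulage cost 208 + fixed 101 = 309.
Compare {#3}: haulage cost 273 + fixed 45 = 318.
All other subsets cost ≥ 296. Minimum total cost: 288.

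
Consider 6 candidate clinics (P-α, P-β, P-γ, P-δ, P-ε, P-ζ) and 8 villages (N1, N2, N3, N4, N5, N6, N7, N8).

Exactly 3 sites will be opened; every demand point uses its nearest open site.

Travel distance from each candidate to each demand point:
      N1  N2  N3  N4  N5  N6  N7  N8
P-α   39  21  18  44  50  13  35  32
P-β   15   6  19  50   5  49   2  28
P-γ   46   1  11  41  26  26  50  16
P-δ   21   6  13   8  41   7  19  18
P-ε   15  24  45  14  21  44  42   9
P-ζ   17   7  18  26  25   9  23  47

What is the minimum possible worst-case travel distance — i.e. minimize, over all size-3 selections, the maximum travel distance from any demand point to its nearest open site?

Open {P-β, P-δ, P-ε}.
  Farthest demand point is N1 at travel distance 15 (to P-β); all others are ≤ 15.
With {P-β, P-γ, P-δ} the worst case is 16.
With {P-α, P-β, P-δ} the worst case is 18.
No size-3 selection achieves below 15.

15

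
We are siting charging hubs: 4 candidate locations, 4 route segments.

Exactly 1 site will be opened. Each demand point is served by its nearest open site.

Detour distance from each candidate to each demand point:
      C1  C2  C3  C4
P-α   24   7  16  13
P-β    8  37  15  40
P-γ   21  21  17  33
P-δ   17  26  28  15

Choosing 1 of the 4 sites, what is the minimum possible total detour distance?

Open {P-α}.
  C1→P-α 24, C2→P-α 7, C3→P-α 16, C4→P-α 13  ⇒ total 60.
Compare {P-δ}: total 86.
Compare {P-γ}: total 92.
No size-1 selection does better; minimum is 60.

60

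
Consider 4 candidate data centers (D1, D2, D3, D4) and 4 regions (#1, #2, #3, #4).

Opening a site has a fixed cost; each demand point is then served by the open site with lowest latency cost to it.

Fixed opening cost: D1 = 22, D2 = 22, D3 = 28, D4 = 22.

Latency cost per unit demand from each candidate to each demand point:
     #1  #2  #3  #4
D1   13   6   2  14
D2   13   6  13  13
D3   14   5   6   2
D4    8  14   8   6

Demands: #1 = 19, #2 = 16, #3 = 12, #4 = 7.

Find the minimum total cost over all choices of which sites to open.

Open {D1, D3, D4}: assign each demand point to its cheapest open site.
  #1→D4 19×8=152, #2→D3 16×5=80, #3→D1 12×2=24, #4→D3 7×2=14
  latency cost 270, fixed 72 → total 342.
Compare {D1, D4}: latency cost 314 + fixed 44 = 358.
Compare {D1, D2, D3, D4}: latency cost 270 + fixed 94 = 364.
Compare {D3, D4}: latency cost 318 + fixed 50 = 368.
All other subsets cost ≥ 358. Minimum total cost: 342.

342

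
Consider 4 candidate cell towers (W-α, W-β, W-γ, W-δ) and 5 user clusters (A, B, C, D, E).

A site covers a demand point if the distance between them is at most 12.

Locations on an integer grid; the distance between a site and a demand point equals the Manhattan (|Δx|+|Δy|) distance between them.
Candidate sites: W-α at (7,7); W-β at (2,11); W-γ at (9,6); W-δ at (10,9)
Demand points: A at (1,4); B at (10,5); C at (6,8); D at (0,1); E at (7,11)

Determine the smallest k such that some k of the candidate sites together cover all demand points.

2

Coverage sets (demand points within 12 of each site):
  W-α: {A, B, C, E}
  W-β: {A, C, D, E}
  W-γ: {A, B, C, E}
  W-δ: {B, C, E}
No single site covers all 5 demand points.
But {W-α, W-β} covers everything, so the minimum is 2.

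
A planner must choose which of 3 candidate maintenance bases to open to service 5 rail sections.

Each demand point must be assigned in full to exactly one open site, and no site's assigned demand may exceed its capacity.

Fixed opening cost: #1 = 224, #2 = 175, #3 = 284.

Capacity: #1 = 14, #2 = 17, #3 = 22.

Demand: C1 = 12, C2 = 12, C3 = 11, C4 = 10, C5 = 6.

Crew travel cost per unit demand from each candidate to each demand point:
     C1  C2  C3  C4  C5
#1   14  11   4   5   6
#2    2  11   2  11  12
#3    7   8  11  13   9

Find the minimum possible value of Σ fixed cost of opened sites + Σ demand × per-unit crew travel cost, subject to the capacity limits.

1123

Open {#1, #2, #3}; cheapest assignment that respects the capacities:
  #1 (cap 14, load 12): C2 — cost 12×11 = 132
  #2 (cap 17, load 17): C3, C5 — cost 11×2 + 6×12 = 94
  #3 (cap 22, load 22): C1, C4 — cost 12×7 + 10×13 = 214
  Shipping 440, fixed 683 → total 1123.
  Any other capacity-feasible assignment to {#1, #2, #3} ships for at least 440.
Total demand is 51 and no other set of sites has combined capacity ≥ 51, so {#1, #2, #3} is the only feasible choice of open sites. Minimum: 1123.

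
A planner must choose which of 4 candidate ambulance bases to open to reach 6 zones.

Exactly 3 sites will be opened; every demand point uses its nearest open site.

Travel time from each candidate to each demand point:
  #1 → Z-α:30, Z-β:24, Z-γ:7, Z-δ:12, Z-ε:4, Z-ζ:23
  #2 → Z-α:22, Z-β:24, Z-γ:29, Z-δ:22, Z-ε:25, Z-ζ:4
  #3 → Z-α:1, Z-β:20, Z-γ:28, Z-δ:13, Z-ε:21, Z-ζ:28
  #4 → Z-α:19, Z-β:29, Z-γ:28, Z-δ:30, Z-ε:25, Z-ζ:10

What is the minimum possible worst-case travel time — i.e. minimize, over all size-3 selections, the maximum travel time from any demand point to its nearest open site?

Open {#1, #2, #3}.
  Farthest demand point is Z-β at travel time 20 (to #3); all others are ≤ 20.
With {#1, #3, #4} the worst case is 20.
With {#1, #2, #4} the worst case is 24.
No size-3 selection achieves below 20.

20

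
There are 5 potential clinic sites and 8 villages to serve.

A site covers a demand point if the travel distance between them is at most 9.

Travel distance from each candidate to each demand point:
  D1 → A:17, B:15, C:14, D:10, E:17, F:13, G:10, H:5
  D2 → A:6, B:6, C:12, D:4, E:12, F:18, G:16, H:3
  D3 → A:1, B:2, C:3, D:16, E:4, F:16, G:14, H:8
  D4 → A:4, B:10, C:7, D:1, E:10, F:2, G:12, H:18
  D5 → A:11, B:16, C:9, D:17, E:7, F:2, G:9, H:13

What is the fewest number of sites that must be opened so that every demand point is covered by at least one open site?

Coverage sets (demand points within 9 of each site):
  D1: {H}
  D2: {A, B, D, H}
  D3: {A, B, C, E, H}
  D4: {A, C, D, F}
  D5: {C, E, F, G}
No single site covers all 8 demand points.
But {D2, D5} covers everything, so the minimum is 2.

2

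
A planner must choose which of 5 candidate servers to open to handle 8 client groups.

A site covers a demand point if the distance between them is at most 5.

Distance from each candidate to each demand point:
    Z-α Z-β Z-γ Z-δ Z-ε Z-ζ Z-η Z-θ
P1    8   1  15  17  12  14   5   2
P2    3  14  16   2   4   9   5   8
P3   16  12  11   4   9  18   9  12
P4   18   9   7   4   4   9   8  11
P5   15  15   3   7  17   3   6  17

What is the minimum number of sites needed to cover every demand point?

Coverage sets (demand points within 5 of each site):
  P1: {Z-β, Z-η, Z-θ}
  P2: {Z-α, Z-δ, Z-ε, Z-η}
  P3: {Z-δ}
  P4: {Z-δ, Z-ε}
  P5: {Z-γ, Z-ζ}
No 2 sites suffice: every size-2 union leaves at least one demand point uncovered.
But {P1, P2, P5} covers everything, so the minimum is 3.

3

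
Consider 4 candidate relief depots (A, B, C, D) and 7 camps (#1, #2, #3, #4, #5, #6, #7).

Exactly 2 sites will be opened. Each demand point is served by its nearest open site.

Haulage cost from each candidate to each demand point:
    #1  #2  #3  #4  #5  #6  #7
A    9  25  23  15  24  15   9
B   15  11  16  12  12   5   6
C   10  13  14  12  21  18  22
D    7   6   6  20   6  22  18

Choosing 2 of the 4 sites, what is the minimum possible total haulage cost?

Open {B, D}.
  #1→D 7, #2→D 6, #3→D 6, #4→B 12, #5→D 6, #6→B 5, #7→B 6  ⇒ total 48.
Compare {A, D}: total 64.
Compare {B, C}: total 70.
No size-2 selection does better; minimum is 48.

48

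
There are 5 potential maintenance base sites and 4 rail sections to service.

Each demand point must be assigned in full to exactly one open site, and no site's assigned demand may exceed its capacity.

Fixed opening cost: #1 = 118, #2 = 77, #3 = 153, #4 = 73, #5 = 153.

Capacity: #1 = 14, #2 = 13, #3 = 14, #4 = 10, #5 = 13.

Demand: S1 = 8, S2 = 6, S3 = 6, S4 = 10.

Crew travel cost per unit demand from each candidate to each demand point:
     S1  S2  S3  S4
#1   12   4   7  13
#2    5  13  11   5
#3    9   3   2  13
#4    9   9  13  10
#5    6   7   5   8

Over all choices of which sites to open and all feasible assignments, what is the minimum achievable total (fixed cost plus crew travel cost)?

Open {#2, #3, #4}; cheapest assignment that respects the capacities:
  #2 (cap 13, load 10): S4 — cost 10×5 = 50
  #3 (cap 14, load 12): S2, S3 — cost 6×3 + 6×2 = 30
  #4 (cap 10, load 8): S1 — cost 8×9 = 72
  Shipping 152, fixed 303 → total 455.
  Any other capacity-feasible assignment to {#2, #3, #4} ships for at least 152.
Compare {#1, #2, #4}: its best feasible assignment gives total 456.
Compare {#2, #4, #5}: its best feasible assignment gives total 497.
Every other set of open sites that can feasibly serve all demand totals ≥ 456 even under its best assignment. Minimum: 455.

455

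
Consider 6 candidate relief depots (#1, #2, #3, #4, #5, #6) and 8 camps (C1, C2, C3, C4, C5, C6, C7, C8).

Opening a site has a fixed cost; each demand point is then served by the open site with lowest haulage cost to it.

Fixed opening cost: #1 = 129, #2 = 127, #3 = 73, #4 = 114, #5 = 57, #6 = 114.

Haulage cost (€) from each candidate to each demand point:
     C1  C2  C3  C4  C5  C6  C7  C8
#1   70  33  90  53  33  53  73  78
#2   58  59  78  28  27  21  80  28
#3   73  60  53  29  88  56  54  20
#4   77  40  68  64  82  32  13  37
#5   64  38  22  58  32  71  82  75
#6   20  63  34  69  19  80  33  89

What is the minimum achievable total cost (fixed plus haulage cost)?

Open {#3, #5}: assign each demand point to its cheapest open site.
  C1→#5 64, C2→#5 38, C3→#5 22, C4→#3 29, C5→#5 32, C6→#3 56, C7→#3 54, C8→#3 20
  haulage cost 315, fixed 130 → total 445.
Compare {#3, #6}: haulage cost 271 + fixed 187 = 458.
Compare {#4, #5}: haulage cost 296 + fixed 171 = 467.
Compare {#3, #5, #6}: haulage cost 237 + fixed 244 = 481.
All other subsets cost ≥ 458. Minimum total cost: 445.

445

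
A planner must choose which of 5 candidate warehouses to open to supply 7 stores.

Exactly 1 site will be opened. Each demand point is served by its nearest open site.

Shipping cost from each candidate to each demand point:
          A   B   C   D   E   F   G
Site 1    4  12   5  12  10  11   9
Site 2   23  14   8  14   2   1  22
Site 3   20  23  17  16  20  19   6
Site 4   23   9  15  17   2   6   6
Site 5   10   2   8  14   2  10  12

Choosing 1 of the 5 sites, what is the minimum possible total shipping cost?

Open {Site 5}.
  A→Site 5 10, B→Site 5 2, C→Site 5 8, D→Site 5 14, E→Site 5 2, F→Site 5 10, G→Site 5 12  ⇒ total 58.
Compare {Site 1}: total 63.
Compare {Site 4}: total 78.
No size-1 selection does better; minimum is 58.

58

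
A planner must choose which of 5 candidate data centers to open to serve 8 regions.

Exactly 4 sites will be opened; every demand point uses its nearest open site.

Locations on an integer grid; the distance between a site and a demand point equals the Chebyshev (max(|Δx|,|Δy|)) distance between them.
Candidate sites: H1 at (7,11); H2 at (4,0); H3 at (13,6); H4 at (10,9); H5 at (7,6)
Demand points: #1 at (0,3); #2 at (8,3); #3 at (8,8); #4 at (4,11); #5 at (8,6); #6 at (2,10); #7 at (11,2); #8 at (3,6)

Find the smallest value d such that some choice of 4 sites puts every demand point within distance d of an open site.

Open {H1, H2, H3, H4}.
  Farthest demand point is #6 at distance 5 (to H1); all others are ≤ 5.
With {H1, H2, H3, H5} the worst case is 5.
With {H1, H2, H4, H5} the worst case is 5.
No size-4 selection achieves below 5.

5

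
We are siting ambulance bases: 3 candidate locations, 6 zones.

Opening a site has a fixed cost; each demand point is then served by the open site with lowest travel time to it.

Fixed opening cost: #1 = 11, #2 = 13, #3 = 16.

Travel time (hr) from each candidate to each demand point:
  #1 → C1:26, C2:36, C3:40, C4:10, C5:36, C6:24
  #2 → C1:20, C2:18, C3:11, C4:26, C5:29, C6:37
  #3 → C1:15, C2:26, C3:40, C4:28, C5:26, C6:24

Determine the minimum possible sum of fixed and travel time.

136

Open {#1, #2}: assign each demand point to its cheapest open site.
  C1→#2 20, C2→#2 18, C3→#2 11, C4→#1 10, C5→#2 29, C6→#1 24
  travel time 112, fixed 24 → total 136.
Compare {#1, #2, #3}: travel time 104 + fixed 40 = 144.
Compare {#2, #3}: travel time 120 + fixed 29 = 149.
Compare {#2}: travel time 141 + fixed 13 = 154.
All other subsets cost ≥ 144. Minimum total cost: 136.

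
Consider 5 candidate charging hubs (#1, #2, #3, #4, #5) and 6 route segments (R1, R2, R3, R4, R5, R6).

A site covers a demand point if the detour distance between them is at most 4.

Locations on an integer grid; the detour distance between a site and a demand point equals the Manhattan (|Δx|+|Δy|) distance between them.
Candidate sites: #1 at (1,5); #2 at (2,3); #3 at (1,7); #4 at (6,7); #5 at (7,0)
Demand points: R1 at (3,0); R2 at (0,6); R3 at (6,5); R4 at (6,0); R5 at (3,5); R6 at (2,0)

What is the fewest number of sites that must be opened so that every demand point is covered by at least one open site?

4

Coverage sets (demand points within 4 of each site):
  #1: {R2, R5}
  #2: {R1, R5, R6}
  #3: {R2, R5}
  #4: {R3}
  #5: {R1, R4}
No 3 sites suffice: every size-3 union leaves at least one demand point uncovered.
But {#1, #2, #4, #5} covers everything, so the minimum is 4.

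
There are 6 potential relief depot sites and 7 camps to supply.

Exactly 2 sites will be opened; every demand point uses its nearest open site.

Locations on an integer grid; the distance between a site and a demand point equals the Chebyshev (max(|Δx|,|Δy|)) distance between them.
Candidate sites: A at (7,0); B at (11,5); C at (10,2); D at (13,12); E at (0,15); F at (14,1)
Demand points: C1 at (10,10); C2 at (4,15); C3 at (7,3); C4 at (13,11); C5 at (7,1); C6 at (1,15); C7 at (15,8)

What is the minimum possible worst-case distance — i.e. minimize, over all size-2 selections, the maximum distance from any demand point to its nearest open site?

6

Open {B, E}.
  Farthest demand point is C4 at distance 6 (to B); all others are ≤ 6.
With {C, E} the worst case is 9.
With {A, B} the worst case is 10.
No size-2 selection achieves below 6.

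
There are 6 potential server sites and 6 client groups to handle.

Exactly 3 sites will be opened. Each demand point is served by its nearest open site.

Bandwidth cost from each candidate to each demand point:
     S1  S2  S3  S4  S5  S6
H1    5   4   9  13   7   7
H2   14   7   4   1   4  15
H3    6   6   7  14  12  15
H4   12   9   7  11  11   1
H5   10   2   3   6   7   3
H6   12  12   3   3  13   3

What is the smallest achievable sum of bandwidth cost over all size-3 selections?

Open {H1, H2, H5}.
  S1→H1 5, S2→H5 2, S3→H5 3, S4→H2 1, S5→H2 4, S6→H5 3  ⇒ total 18.
Compare {H1, H2, H4}: total 19.
Compare {H2, H3, H5}: total 19.
No size-3 selection does better; minimum is 18.

18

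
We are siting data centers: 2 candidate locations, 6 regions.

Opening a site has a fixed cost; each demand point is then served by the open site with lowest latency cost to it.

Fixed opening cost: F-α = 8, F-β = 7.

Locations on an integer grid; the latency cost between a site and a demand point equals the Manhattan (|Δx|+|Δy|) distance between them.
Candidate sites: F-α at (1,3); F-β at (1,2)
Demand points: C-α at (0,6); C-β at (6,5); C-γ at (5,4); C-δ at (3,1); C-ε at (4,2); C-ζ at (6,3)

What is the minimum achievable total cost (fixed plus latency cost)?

37

Open {F-α}: assign each demand point to its cheapest open site.
  C-α→F-α 4, C-β→F-α 7, C-γ→F-α 5, C-δ→F-α 4, C-ε→F-α 4, C-ζ→F-α 5
  latency cost 29, fixed 8 → total 37.
Compare {F-β}: latency cost 31 + fixed 7 = 38.
Compare {F-α, F-β}: latency cost 27 + fixed 15 = 42.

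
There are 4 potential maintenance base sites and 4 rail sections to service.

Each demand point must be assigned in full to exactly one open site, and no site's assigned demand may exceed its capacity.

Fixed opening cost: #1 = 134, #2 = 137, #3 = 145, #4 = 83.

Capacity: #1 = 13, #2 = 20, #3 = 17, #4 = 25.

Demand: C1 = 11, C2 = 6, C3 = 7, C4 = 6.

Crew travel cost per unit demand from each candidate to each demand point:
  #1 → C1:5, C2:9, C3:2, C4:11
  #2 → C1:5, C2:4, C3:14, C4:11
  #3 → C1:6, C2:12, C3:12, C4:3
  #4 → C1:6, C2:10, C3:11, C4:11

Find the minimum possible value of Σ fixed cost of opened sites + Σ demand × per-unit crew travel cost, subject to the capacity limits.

Open {#1, #4}; cheapest assignment that respects the capacities:
  #1 (cap 13, load 13): C2, C3 — cost 6×9 + 7×2 = 68
  #4 (cap 25, load 17): C1, C4 — cost 11×6 + 6×11 = 132
  Shipping 200, fixed 217 → total 417.
  Any other capacity-feasible assignment to {#1, #4} ships for at least 200.
Compare {#1, #2}: its best feasible assignment gives total 430.
Compare {#1, #3}: its best feasible assignment gives total 431.
Every other set of open sites that can feasibly serve all demand totals ≥ 430 even under its best assignment. Minimum: 417.

417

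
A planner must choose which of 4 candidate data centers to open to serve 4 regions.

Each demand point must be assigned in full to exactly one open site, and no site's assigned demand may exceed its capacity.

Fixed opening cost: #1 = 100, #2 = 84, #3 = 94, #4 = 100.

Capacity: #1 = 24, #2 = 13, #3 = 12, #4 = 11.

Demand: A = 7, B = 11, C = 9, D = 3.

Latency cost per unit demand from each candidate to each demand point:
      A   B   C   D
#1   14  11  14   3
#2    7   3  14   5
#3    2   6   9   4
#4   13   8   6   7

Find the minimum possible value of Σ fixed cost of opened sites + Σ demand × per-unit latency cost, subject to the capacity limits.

391

Open {#2, #3, #4}; cheapest assignment that respects the capacities:
  #2 (cap 13, load 11): B — cost 11×3 = 33
  #3 (cap 12, load 10): A, D — cost 7×2 + 3×4 = 26
  #4 (cap 11, load 9): C — cost 9×6 = 54
  Shipping 113, fixed 278 → total 391.
  Any other capacity-feasible assignment to {#2, #3, #4} ships for at least 113.
Compare {#1, #2}: its best feasible assignment gives total 450.
Compare {#1, #2, #3}: its best feasible assignment gives total 460.
Every other set of open sites that can feasibly serve all demand totals ≥ 450 even under its best assignment. Minimum: 391.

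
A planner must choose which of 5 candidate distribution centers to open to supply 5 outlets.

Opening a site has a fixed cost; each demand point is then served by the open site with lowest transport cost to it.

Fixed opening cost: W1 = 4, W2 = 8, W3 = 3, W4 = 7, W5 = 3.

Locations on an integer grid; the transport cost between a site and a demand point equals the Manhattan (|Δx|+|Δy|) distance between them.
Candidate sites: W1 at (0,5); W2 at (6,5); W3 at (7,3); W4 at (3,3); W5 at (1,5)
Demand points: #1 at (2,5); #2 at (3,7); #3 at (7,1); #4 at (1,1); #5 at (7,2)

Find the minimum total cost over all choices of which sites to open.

Open {W3, W5}: assign each demand point to its cheapest open site.
  #1→W5 1, #2→W5 4, #3→W3 2, #4→W5 4, #5→W3 1
  transport cost 12, fixed 6 → total 18.
Compare {W1, W3}: transport cost 15 + fixed 7 = 22.
Compare {W1, W3, W5}: transport cost 12 + fixed 10 = 22.
Compare {W3, W4}: transport cost 14 + fixed 10 = 24.
All other subsets cost ≥ 22. Minimum total cost: 18.

18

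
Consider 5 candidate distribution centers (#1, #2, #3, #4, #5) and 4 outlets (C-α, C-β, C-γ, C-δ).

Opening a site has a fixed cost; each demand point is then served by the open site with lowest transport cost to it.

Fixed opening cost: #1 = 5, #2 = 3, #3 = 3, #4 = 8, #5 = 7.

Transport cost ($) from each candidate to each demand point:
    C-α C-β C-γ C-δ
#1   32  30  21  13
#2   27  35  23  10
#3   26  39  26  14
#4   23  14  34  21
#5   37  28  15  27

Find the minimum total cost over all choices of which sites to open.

80

Open {#2, #4, #5}: assign each demand point to its cheapest open site.
  C-α→#4 23, C-β→#4 14, C-γ→#5 15, C-δ→#2 10
  transport cost 62, fixed 18 → total 80.
Compare {#2, #4}: transport cost 70 + fixed 11 = 81.
Compare {#2, #3, #4, #5}: transport cost 62 + fixed 21 = 83.
Compare {#1, #4}: transport cost 71 + fixed 13 = 84.
All other subsets cost ≥ 81. Minimum total cost: 80.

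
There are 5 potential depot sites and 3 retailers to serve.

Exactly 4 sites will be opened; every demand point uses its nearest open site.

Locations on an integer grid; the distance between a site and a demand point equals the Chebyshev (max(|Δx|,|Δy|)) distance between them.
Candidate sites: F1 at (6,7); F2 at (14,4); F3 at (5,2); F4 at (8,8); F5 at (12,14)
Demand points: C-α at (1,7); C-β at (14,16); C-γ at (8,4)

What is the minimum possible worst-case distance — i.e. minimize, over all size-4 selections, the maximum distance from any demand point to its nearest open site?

5

Open {F1, F2, F3, F5}.
  Farthest demand point is C-α at distance 5 (to F1); all others are ≤ 5.
With {F1, F2, F4, F5} the worst case is 5.
With {F1, F3, F4, F5} the worst case is 5.
No size-4 selection achieves below 5.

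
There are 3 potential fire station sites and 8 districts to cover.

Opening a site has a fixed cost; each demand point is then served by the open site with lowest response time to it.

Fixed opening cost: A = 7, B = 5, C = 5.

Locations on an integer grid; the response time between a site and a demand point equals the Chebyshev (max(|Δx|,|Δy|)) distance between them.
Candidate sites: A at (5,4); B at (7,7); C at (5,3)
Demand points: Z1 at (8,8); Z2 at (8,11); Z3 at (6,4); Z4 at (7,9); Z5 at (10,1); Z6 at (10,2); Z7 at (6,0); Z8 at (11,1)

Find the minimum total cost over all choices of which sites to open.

37

Open {B, C}: assign each demand point to its cheapest open site.
  Z1→B 1, Z2→B 4, Z3→C 1, Z4→B 2, Z5→C 5, Z6→B 5, Z7→C 3, Z8→B 6
  response time 27, fixed 10 → total 37.
Compare {B}: response time 34 + fixed 5 = 39.
Compare {A, B}: response time 28 + fixed 12 = 40.
Compare {A}: response time 37 + fixed 7 = 44.
All other subsets cost ≥ 39. Minimum total cost: 37.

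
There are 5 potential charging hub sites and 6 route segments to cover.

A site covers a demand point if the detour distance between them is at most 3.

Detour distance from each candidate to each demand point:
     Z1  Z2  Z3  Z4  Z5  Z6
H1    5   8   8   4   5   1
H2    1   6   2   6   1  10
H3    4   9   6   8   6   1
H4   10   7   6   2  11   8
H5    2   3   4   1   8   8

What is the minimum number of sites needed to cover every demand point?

3

Coverage sets (demand points within 3 of each site):
  H1: {Z6}
  H2: {Z1, Z3, Z5}
  H3: {Z6}
  H4: {Z4}
  H5: {Z1, Z2, Z4}
No 2 sites suffice: every size-2 union leaves at least one demand point uncovered.
But {H1, H2, H5} covers everything, so the minimum is 3.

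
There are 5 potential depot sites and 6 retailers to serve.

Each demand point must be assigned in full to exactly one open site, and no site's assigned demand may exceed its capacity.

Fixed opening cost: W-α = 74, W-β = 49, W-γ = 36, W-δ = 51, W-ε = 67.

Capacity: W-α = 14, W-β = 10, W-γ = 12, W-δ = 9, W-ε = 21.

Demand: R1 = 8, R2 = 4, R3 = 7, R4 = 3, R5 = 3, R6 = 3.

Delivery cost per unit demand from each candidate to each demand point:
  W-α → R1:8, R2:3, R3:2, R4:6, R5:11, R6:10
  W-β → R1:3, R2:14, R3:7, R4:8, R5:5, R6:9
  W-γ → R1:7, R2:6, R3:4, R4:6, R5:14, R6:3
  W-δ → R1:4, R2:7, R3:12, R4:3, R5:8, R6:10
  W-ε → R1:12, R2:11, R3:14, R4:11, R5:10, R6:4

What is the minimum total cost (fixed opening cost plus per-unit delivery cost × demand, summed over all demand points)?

Open {W-α, W-β, W-γ}; cheapest assignment that respects the capacities:
  W-α (cap 14, load 14): R2, R3, R5 — cost 4×3 + 7×2 + 3×11 = 59
  W-β (cap 10, load 8): R1 — cost 8×3 = 24
  W-γ (cap 12, load 6): R4, R6 — cost 3×6 + 3×3 = 27
  Shipping 110, fixed 159 → total 269.
  Any other capacity-feasible assignment to {W-α, W-β, W-γ} ships for at least 110.
Compare {W-β, W-γ, W-δ}: its best feasible assignment gives total 275.
Compare {W-α, W-γ, W-δ}: its best feasible assignment gives total 279.
Every other set of open sites that can feasibly serve all demand totals ≥ 275 even under its best assignment. Minimum: 269.

269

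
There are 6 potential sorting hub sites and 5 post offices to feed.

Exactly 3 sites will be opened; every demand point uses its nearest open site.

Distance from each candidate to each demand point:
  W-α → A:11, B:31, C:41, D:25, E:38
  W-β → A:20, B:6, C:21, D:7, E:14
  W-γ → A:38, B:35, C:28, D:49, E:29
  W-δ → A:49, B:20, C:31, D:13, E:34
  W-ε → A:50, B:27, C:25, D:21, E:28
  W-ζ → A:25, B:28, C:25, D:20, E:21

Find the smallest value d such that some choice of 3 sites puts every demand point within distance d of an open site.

Open {W-α, W-β, W-γ}.
  Farthest demand point is C at distance 21 (to W-β); all others are ≤ 21.
With {W-α, W-β, W-δ} the worst case is 21.
With {W-α, W-β, W-ε} the worst case is 21.
No size-3 selection achieves below 21.

21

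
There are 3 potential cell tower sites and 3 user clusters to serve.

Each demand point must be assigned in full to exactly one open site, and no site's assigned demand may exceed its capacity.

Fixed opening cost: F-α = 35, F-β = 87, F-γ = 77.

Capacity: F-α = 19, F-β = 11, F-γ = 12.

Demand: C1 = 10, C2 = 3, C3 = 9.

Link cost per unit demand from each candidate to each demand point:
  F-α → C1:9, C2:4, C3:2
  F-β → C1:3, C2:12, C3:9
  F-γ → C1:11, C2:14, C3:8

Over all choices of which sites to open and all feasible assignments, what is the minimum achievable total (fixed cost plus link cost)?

Open {F-α, F-β}; cheapest assignment that respects the capacities:
  F-α (cap 19, load 12): C2, C3 — cost 3×4 + 9×2 = 30
  F-β (cap 11, load 10): C1 — cost 10×3 = 30
  Shipping 60, fixed 122 → total 182.
  Any other capacity-feasible assignment to {F-α, F-β} ships for at least 60.
Compare {F-α, F-γ}: its best feasible assignment gives total 252.
Compare {F-α, F-β, F-γ}: its best feasible assignment gives total 259.
Every other set of open sites that can feasibly serve all demand totals ≥ 252 even under its best assignment. Minimum: 182.

182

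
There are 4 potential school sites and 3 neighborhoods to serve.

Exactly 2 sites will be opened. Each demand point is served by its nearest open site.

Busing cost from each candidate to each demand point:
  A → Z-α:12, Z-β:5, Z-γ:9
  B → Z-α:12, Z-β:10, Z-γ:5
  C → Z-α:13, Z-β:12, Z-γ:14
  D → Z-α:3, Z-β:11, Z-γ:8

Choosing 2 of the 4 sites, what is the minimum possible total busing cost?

Open {A, D}.
  Z-α→D 3, Z-β→A 5, Z-γ→D 8  ⇒ total 16.
Compare {B, D}: total 18.
Compare {A, B}: total 22.
No size-2 selection does better; minimum is 16.

16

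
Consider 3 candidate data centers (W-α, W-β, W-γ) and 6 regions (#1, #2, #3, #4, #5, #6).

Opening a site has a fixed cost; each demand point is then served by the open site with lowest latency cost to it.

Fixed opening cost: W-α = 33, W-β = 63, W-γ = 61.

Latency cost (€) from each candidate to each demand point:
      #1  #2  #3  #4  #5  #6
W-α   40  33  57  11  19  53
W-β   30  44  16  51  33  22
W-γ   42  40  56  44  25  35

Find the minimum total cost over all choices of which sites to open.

227

Open {W-α, W-β}: assign each demand point to its cheapest open site.
  #1→W-β 30, #2→W-α 33, #3→W-β 16, #4→W-α 11, #5→W-α 19, #6→W-β 22
  latency cost 131, fixed 96 → total 227.
Compare {W-α}: latency cost 213 + fixed 33 = 246.
Compare {W-β}: latency cost 196 + fixed 63 = 259.
Compare {W-α, W-γ}: latency cost 194 + fixed 94 = 288.
All other subsets cost ≥ 246. Minimum total cost: 227.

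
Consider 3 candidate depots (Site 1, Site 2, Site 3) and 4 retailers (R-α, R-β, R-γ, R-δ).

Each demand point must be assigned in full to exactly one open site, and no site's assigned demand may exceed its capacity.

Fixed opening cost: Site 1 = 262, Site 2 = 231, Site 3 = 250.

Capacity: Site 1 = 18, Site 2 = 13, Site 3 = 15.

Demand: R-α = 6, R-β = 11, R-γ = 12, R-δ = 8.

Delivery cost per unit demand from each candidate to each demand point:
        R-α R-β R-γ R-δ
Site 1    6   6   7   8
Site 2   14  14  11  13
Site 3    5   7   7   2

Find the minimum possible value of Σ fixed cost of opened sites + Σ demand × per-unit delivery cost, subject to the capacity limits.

Open {Site 1, Site 2, Site 3}; cheapest assignment that respects the capacities:
  Site 1 (cap 18, load 11): R-β — cost 11×6 = 66
  Site 2 (cap 13, load 12): R-γ — cost 12×11 = 132
  Site 3 (cap 15, load 14): R-α, R-δ — cost 6×5 + 8×2 = 46
  Shipping 244, fixed 743 → total 987.
  Any other capacity-feasible assignment to {Site 1, Site 2, Site 3} ships for at least 244.
Total demand is 37 and no other set of sites has combined capacity ≥ 37, so {Site 1, Site 2, Site 3} is the only feasible choice of open sites. Minimum: 987.

987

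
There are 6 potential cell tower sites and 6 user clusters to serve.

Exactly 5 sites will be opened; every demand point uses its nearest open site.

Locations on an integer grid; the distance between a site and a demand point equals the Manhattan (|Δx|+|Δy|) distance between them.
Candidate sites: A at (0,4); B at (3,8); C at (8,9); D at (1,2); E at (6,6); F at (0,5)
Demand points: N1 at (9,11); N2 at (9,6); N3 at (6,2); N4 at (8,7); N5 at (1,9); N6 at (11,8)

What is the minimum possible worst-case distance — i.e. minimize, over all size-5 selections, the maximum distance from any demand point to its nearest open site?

4

Open {A, B, C, D, E}.
  Farthest demand point is N3 at distance 4 (to E); all others are ≤ 4.
With {A, B, C, E, F} the worst case is 4.
With {B, C, D, E, F} the worst case is 4.
No size-5 selection achieves below 4.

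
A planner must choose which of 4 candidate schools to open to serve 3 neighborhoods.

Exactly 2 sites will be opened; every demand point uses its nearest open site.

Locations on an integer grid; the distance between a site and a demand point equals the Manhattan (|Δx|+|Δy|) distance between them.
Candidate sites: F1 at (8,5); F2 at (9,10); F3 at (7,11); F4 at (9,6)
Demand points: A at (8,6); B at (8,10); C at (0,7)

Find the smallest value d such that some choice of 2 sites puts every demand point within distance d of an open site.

Open {F1, F2}.
  Farthest demand point is C at distance 10 (to F1); all others are ≤ 10.
With {F1, F3} the worst case is 10.
With {F1, F4} the worst case is 10.
No size-2 selection achieves below 10.

10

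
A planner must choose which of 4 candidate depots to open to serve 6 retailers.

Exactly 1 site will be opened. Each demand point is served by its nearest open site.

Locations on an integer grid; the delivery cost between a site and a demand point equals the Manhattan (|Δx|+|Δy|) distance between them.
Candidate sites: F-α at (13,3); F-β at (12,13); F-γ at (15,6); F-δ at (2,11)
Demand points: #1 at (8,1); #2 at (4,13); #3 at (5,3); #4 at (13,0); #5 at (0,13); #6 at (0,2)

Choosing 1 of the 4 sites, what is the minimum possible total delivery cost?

68

Open {F-δ}.
  #1→F-δ 16, #2→F-δ 4, #3→F-δ 11, #4→F-δ 22, #5→F-δ 4, #6→F-δ 11  ⇒ total 68.
Compare {F-α}: total 74.
Compare {F-β}: total 90.
No size-1 selection does better; minimum is 68.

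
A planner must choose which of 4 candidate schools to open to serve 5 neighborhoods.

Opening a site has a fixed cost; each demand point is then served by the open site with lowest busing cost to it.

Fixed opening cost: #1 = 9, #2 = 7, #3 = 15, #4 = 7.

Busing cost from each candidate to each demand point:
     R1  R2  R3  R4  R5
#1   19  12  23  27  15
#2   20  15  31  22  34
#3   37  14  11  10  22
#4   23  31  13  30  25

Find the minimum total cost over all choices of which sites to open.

Open {#1, #3}: assign each demand point to its cheapest open site.
  R1→#1 19, R2→#1 12, R3→#3 11, R4→#3 10, R5→#1 15
  busing cost 67, fixed 24 → total 91.
Compare {#1, #2, #3}: busing cost 67 + fixed 31 = 98.
Compare {#1, #3, #4}: busing cost 67 + fixed 31 = 98.
Compare {#2, #3}: busing cost 77 + fixed 22 = 99.
All other subsets cost ≥ 98. Minimum total cost: 91.

91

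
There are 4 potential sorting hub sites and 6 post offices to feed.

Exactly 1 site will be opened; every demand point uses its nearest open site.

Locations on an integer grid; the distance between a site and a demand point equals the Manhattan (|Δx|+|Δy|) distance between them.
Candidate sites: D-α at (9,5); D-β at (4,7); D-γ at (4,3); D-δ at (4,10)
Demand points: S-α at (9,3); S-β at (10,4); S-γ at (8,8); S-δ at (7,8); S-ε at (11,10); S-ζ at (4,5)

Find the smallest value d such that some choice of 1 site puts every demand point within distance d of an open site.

Open {D-α}.
  Farthest demand point is S-ε at distance 7 (to D-α); all others are ≤ 7.
With {D-β} the worst case is 10.
With {D-δ} the worst case is 12.
No size-1 selection achieves below 7.

7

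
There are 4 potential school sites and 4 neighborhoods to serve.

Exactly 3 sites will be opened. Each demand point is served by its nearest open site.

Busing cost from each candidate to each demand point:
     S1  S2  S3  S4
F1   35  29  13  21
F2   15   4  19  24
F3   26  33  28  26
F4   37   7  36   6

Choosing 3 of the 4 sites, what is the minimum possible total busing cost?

38

Open {F1, F2, F4}.
  S1→F2 15, S2→F2 4, S3→F1 13, S4→F4 6  ⇒ total 38.
Compare {F2, F3, F4}: total 44.
Compare {F1, F3, F4}: total 52.
No size-3 selection does better; minimum is 38.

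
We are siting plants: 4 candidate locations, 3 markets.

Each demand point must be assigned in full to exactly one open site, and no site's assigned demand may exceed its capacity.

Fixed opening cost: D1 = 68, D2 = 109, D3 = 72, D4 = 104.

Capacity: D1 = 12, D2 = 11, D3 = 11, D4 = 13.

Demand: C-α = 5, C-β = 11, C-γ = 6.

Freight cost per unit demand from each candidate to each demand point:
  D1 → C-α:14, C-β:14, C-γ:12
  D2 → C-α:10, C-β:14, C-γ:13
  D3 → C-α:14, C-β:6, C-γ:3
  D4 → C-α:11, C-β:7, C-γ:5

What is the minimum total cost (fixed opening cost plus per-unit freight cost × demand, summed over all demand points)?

Open {D3, D4}; cheapest assignment that respects the capacities:
  D3 (cap 11, load 11): C-β — cost 11×6 = 66
  D4 (cap 13, load 11): C-α, C-γ — cost 5×11 + 6×5 = 85
  Shipping 151, fixed 176 → total 327.
  Any other capacity-feasible assignment to {D3, D4} ships for at least 151.
Compare {D1, D3}: its best feasible assignment gives total 348.
Compare {D2, D3}: its best feasible assignment gives total 375.
Every other set of open sites that can feasibly serve all demand totals ≥ 348 even under its best assignment. Minimum: 327.

327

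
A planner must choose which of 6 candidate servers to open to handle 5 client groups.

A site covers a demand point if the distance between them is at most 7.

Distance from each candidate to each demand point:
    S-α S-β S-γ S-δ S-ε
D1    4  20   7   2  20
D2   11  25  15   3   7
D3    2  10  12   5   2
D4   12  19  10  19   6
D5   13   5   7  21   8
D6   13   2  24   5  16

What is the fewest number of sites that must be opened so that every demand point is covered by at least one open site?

2

Coverage sets (demand points within 7 of each site):
  D1: {S-α, S-γ, S-δ}
  D2: {S-δ, S-ε}
  D3: {S-α, S-δ, S-ε}
  D4: {S-ε}
  D5: {S-β, S-γ}
  D6: {S-β, S-δ}
No single site covers all 5 demand points.
But {D3, D5} covers everything, so the minimum is 2.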